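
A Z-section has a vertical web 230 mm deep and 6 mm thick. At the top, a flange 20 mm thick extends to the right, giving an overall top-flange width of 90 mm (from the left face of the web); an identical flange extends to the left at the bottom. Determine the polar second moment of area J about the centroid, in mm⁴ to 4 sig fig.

Decompose the section into non-overlapping parts with the origin at the bottom-left of its bounding rectangle.
Web: 6 × 230, A = 1 380 mm², y = 115 mm, Ī = 6 083 500 mm⁴.
Top flange (beyond web): 84 × 20, A = 1 680 mm², y = 220 mm, Ī = 56 000 mm⁴.
Bottom flange (beyond web): 84 × 20, A = 1 680 mm², y = 10 mm, Ī = 56 000 mm⁴.
Centroid: ȳ = ΣA·y / ΣA = 115 mm.
Transfer each piece to the centroidal x-axis using Ī + A·d² with d = y − 115:
  web: d = 0 mm → contributes +6 083 500 mm⁴
  top flange (beyond web): d = 105 mm → contributes +18 578 000 mm⁴
  bottom flange (beyond web): d = -105 mm → contributes +18 578 000 mm⁴
Total I = 43 239 500 mm⁴.
For the y-axis: x̄ = 87 mm.
Repeating about the centroidal y-axis gives I_y = 8 783 820 mm⁴.
Polar second moment: J = I_x + I_y = 52 023 320 mm⁴.

J ≈ 5.202 × 10⁷ mm⁴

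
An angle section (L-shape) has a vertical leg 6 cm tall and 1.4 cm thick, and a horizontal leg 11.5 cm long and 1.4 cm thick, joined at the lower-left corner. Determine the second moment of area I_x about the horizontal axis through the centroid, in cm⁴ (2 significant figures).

Split into non-overlapping primitives; take the origin at the lower-left of the bounding box.
Vertical leg: 1.4 × 6, A = 8.4 cm², y = 3 cm, Ī = 25.2 cm⁴.
Horizontal leg (remainder): 10.1 × 1.4, A = 14.14 cm², y = 0.7 cm, Ī = 2.31 cm⁴.
Centroid: ȳ = ΣA·y / ΣA = 1.557 cm.
Transfer each piece to the horizontal axis through the centroid using Ī + A·d² with d = y − 1.557:
  vertical leg: d = 1.443 cm → contributes +42.69 cm⁴
  horizontal leg (remainder): d = -0.8571 cm → contributes +12.7 cm⁴
Total I = 55.39 cm⁴.

I_x ≈ 55 cm⁴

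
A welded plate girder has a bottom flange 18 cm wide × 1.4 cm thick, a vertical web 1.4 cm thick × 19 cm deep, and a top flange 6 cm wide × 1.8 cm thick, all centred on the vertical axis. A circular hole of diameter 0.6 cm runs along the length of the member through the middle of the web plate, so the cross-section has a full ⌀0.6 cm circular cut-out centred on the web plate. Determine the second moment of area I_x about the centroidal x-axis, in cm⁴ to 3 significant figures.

I_x ≈ 4260 cm⁴

Split into non-overlapping primitives; take the origin at the lower-left of the bounding box.
Bottom plate: 18 × 1.4, A = 25.2 cm², y = 0.7 cm, Ī = 4.116 cm⁴.
Web plate: 1.4 × 19, A = 26.6 cm², y = 10.9 cm, Ī = 800.22 cm⁴.
Top plate: 6 × 1.8, A = 10.8 cm², y = 21.3 cm, Ī = 2.916 cm⁴.
Hole (subtracted): ⌀0.6, A = 0.28274 cm², y = 10.9 cm, Ī = 0.0063617 cm⁴.
Centroid: ȳ = ΣA·y / ΣA = 8.5777 cm.
Transfer each piece to the centroidal x-axis using Ī + A·d² with d = y − 8.5777:
  bottom plate: d = -7.8777 cm → contributes +1 568 cm⁴
  web plate: d = 2.3223 cm → contributes +943.67 cm⁴
  top plate: d = 12.722 cm → contributes +1 751 cm⁴
  hole: d = 2.3223 cm → contributes −1.5312 cm⁴
Total I = 4261.1 cm⁴.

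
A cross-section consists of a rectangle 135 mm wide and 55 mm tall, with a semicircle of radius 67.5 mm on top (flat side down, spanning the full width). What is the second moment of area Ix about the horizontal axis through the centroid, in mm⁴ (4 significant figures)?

Ix ≈ 1.564 × 10⁷ mm⁴

Split into non-overlapping primitives; take the origin at the lower-left of the bounding box.
Rectangular body: 135 × 55, A = 7 425 mm², y = 27.5 mm, Ī = 1 871 719 mm⁴.
Semicircular cap: semicircle r = 67.5, A = 7156.94 mm², y = 83.6479 mm, Ī = 2 278 490 mm⁴.
Centroid: ȳ = ΣA·y / ΣA = 55.0579 mm.
Transfer each piece to the horizontal axis through the centroid using Ī + A·d² with d = y − 55.0579:
  rectangular body: d = -27.5579 mm → contributes +7 510 530 mm⁴
  semicircular cap: d = 28.59 mm → contributes +8 128 499 mm⁴
Total I = 15 639 029 mm⁴.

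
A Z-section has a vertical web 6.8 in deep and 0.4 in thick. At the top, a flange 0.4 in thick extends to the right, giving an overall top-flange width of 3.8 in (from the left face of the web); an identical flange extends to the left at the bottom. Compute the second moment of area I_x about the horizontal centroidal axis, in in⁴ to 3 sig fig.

Break the section into simple shapes (no overlaps), measuring from the bottom-left corner of the bounding box.
Web: 0.4 × 6.8, A = 2.72 in², y = 3.4 in, Ī = 10.481 in⁴.
Top flange (beyond web): 3.4 × 0.4, A = 1.36 in², y = 6.6 in, Ī = 0.018133 in⁴.
Bottom flange (beyond web): 3.4 × 0.4, A = 1.36 in², y = 0.2 in, Ī = 0.018133 in⁴.
Centroid: ȳ = ΣA·y / ΣA = 3.4 in.
Transfer each piece to the horizontal centroidal axis using Ī + A·d² with d = y − 3.4:
  web: d = 0 in → contributes +10.481 in⁴
  top flange (beyond web): d = 3.2 in → contributes +13.945 in⁴
  bottom flange (beyond web): d = -3.2 in → contributes +13.945 in⁴
Total I = 38.37 in⁴.

I_x ≈ 38.4 in⁴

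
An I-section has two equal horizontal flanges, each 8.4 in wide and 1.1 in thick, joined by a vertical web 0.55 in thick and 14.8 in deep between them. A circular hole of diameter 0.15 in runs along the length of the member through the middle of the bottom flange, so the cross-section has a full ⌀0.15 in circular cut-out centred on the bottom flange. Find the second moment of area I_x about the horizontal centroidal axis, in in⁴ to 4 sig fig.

Treat the section as a set of non-overlapping primitives; coordinates are from the bounding-box lower-left.
Bottom flange: 8.4 × 1.1, A = 9.24 in², y = 0.55 in, Ī = 0.9317 in⁴.
Web: 0.55 × 14.8, A = 8.14 in², y = 8.5 in, Ī = 148.582 in⁴.
Top flange: 8.4 × 1.1, A = 9.24 in², y = 16.45 in, Ī = 0.9317 in⁴.
Hole (subtracted): ⌀0.15, A = 0.0176715 in², y = 0.55 in, Ī = 0.0000248505 in⁴.
Centroid: ȳ = ΣA·y / ΣA = 8.50528 in.
Transfer each piece to the horizontal centroidal axis using Ī + A·d² with d = y − 8.50528:
  bottom flange: d = -7.95528 in → contributes +585.699 in⁴
  web: d = -0.00528105 in → contributes +148.582 in⁴
  top flange: d = 7.94472 in → contributes +584.147 in⁴
  hole: d = -7.95528 in → contributes −1.11839 in⁴
Total I = 1317.31 in⁴.

I_x ≈ 1317 in⁴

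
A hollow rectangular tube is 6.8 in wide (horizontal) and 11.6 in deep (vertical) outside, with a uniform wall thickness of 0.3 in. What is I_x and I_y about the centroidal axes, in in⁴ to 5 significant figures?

Treat the section as a set of non-overlapping primitives; coordinates are from the bounding-box lower-left.
Outer rectangle: 6.8 × 11.6, A = 78.88 in², y = 5.8 in, Ī = 884.5077 in⁴.
Inner void (subtracted): 6.2 × 11, A = 68.2 in², y = 5.8 in, Ī = 687.6833 in⁴.
By symmetry the centroid is at mid-height, ȳ = 5.8 in.
All pieces are centred on the centroidal x-axis, so I = ΣĪ (holes subtracted) = 196.8244 in⁴.
Repeating about the centroidal y-axis gives I_y = 85.4836 in⁴.

I_x ≈ 196.82 in⁴, I_y ≈ 85.484 in⁴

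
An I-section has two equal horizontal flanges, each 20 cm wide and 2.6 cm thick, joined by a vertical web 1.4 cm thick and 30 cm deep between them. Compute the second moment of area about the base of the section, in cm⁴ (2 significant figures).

I_base ≈ 7.6 × 10⁴ cm⁴

Treat the section as a set of non-overlapping primitives; coordinates are from the bounding-box lower-left.
Bottom flange: 20 × 2.6, A = 52 cm², y = 1.3 cm, Ī = 29.29 cm⁴.
Web: 1.4 × 30, A = 42 cm², y = 17.6 cm, Ī = 3 150 cm⁴.
Top flange: 20 × 2.6, A = 52 cm², y = 33.9 cm, Ī = 29.29 cm⁴.
Transfer each piece to the base of the section using Ī + A·d² with d = y − 0:
  bottom flange: d = 1.3 cm → contributes +117.2 cm⁴
  web: d = 17.6 cm → contributes +16 160 cm⁴
  top flange: d = 33.9 cm → contributes +59 788 cm⁴
Total I = 76 065 cm⁴.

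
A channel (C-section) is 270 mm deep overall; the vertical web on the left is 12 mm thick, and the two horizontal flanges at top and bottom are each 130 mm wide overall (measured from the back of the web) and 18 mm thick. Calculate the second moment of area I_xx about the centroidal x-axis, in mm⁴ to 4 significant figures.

Break the section into simple shapes (no overlaps), measuring from the bottom-left corner of the bounding box.
Web: 12 × 270, A = 3 240 mm², y = 135 mm, Ī = 19 683 000 mm⁴.
Top flange (beyond web): 118 × 18, A = 2 124 mm², y = 261 mm, Ī = 57 348 mm⁴.
Bottom flange (beyond web): 118 × 18, A = 2 124 mm², y = 9 mm, Ī = 57 348 mm⁴.
By symmetry the centroid is at mid-height, ȳ = 135 mm.
Transfer each piece to the centroidal x-axis using Ī + A·d² with d = y − 135:
  web: d = 0 mm → contributes +19 683 000 mm⁴
  top flange (beyond web): d = 126 mm → contributes +33 777 972 mm⁴
  bottom flange (beyond web): d = -126 mm → contributes +33 777 972 mm⁴
Total I = 87 238 944 mm⁴.

I_xx ≈ 8.724 × 10⁷ mm⁴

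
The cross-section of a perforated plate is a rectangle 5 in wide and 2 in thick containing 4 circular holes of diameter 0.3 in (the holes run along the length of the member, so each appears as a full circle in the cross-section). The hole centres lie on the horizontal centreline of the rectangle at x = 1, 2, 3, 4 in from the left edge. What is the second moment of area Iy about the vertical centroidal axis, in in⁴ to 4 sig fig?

Treat the section as a set of non-overlapping primitives; coordinates are from the bounding-box lower-left.
Plate: 5 × 2, A = 10 in², x = 2.5 in, Ī = 20.8333 in⁴.
Hole 1 (subtracted): ⌀0.3, A = 0.0706858 in², x = 1 in, Ī = 0.000397608 in⁴.
Hole 2 (subtracted): ⌀0.3, A = 0.0706858 in², x = 2 in, Ī = 0.000397608 in⁴.
Hole 3 (subtracted): ⌀0.3, A = 0.0706858 in², x = 3 in, Ī = 0.000397608 in⁴.
Hole 4 (subtracted): ⌀0.3, A = 0.0706858 in², x = 4 in, Ī = 0.000397608 in⁴.
By symmetry the centroid is at mid-width, x̄ = 2.5 in.
Transfer each piece to the vertical centroidal axis using Ī + A·d² with d = x − 2.5:
  plate: d = 0 in → contributes +20.8333 in⁴
  hole 1: d = -1.5 in → contributes −0.159441 in⁴
  hole 2: d = -0.5 in → contributes −0.0180691 in⁴
  hole 3: d = 0.5 in → contributes −0.0180691 in⁴
  hole 4: d = 1.5 in → contributes −0.159441 in⁴
Total I = 20.4783 in⁴.

Iy ≈ 20.48 in⁴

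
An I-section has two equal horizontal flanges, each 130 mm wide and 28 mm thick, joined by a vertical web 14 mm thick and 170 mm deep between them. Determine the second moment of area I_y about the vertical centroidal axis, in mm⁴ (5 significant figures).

I_y ≈ 1.0292 × 10⁷ mm⁴

Treat the section as a set of non-overlapping primitives; coordinates are from the bounding-box lower-left.
Bottom flange: 130 × 28, A = 3 640 mm², x = 65 mm, Ī = 5 126 333 mm⁴.
Web: 14 × 170, A = 2 380 mm², x = 65 mm, Ī = 38873.33 mm⁴.
Top flange: 130 × 28, A = 3 640 mm², x = 65 mm, Ī = 5 126 333 mm⁴.
By symmetry the centroid is at mid-width, x̄ = 65 mm.
All pieces are centred on the vertical centroidal axis, so I = ΣĪ = 10 291 540 mm⁴.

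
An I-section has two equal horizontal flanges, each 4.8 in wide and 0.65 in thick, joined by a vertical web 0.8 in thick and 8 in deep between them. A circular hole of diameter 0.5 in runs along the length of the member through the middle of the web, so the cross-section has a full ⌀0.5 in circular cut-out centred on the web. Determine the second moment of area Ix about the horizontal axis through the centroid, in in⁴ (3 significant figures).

Treat the section as a set of non-overlapping primitives; coordinates are from the bounding-box lower-left.
Bottom flange: 4.8 × 0.65, A = 3.12 in², y = 0.325 in, Ī = 0.10985 in⁴.
Web: 0.8 × 8, A = 6.4 in², y = 4.65 in, Ī = 34.133 in⁴.
Top flange: 4.8 × 0.65, A = 3.12 in², y = 8.975 in, Ī = 0.10985 in⁴.
Hole (subtracted): ⌀0.5, A = 0.19635 in², y = 4.65 in, Ī = 0.003068 in⁴.
By symmetry the centroid is at mid-height, ȳ = 4.65 in.
Transfer each piece to the horizontal axis through the centroid using Ī + A·d² with d = y − 4.65:
  bottom flange: d = -4.325 in → contributes +58.471 in⁴
  web: d = 0 in → contributes +34.133 in⁴
  top flange: d = 4.325 in → contributes +58.471 in⁴
  hole: d = 0 in → contributes −0.003068 in⁴
Total I = 151.07 in⁴.

Ix ≈ 151 in⁴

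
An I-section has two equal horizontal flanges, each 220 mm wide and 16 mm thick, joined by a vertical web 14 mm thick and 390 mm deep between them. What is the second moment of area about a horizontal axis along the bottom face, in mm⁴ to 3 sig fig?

Treat the section as a set of non-overlapping primitives; coordinates are from the bounding-box lower-left.
Bottom flange: 220 × 16, A = 3 520 mm², y = 8 mm, Ī = 75 093 mm⁴.
Web: 14 × 390, A = 5 460 mm², y = 211 mm, Ī = 69 205 500 mm⁴.
Top flange: 220 × 16, A = 3 520 mm², y = 414 mm, Ī = 75 093 mm⁴.
Transfer each piece to the bottom edge using Ī + A·d² with d = y − 0:
  bottom flange: d = 8 mm → contributes +300 373 mm⁴
  web: d = 211 mm → contributes +312 290 160 mm⁴
  top flange: d = 414 mm → contributes +603 389 013 mm⁴
Total I = 915 979 547 mm⁴.

I_base ≈ 9.16 × 10⁸ mm⁴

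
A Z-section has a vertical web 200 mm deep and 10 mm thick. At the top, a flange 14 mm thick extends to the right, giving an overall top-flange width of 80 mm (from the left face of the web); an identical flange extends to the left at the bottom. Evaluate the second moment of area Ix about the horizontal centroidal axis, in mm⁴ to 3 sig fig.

Decompose the section into non-overlapping parts with the origin at the bottom-left of its bounding rectangle.
Web: 10 × 200, A = 2 000 mm², y = 100 mm, Ī = 6 666 667 mm⁴.
Top flange (beyond web): 70 × 14, A = 980 mm², y = 193 mm, Ī = 16 007 mm⁴.
Bottom flange (beyond web): 70 × 14, A = 980 mm², y = 7 mm, Ī = 16 007 mm⁴.
Centroid: ȳ = ΣA·y / ΣA = 100 mm.
Transfer each piece to the horizontal centroidal axis using Ī + A·d² with d = y − 100:
  web: d = 0 mm → contributes +6 666 667 mm⁴
  top flange (beyond web): d = 93 mm → contributes +8 492 027 mm⁴
  bottom flange (beyond web): d = -93 mm → contributes +8 492 027 mm⁴
Total I = 23 650 720 mm⁴.

Ix ≈ 2.37 × 10⁷ mm⁴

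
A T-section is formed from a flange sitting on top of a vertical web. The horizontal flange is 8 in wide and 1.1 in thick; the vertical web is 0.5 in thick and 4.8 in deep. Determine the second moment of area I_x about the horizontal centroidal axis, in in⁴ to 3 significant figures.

Decompose the section into non-overlapping parts with the origin at the bottom-left of its bounding rectangle.
Flange: 8 × 1.1, A = 8.8 in², y = 5.35 in, Ī = 0.88733 in⁴.
Web: 0.5 × 4.8, A = 2.4 in², y = 2.4 in, Ī = 4.608 in⁴.
Centroid: ȳ = ΣA·y / ΣA = 4.7179 in.
Transfer each piece to the horizontal centroidal axis using Ī + A·d² with d = y − 4.7179:
  flange: d = 0.63214 in → contributes +4.4039 in⁴
  web: d = -2.3179 in → contributes +17.502 in⁴
Total I = 21.906 in⁴.

I_x ≈ 21.9 in⁴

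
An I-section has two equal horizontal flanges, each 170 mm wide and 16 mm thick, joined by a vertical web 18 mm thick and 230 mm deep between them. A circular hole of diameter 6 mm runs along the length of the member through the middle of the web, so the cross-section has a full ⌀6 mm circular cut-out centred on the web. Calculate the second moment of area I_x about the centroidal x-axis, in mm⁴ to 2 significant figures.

Break the section into simple shapes (no overlaps), measuring from the bottom-left corner of the bounding box.
Bottom flange: 170 × 16, A = 2 720 mm², y = 8 mm, Ī = 58 027 mm⁴.
Web: 18 × 230, A = 4 140 mm², y = 131 mm, Ī = 18 250 500 mm⁴.
Top flange: 170 × 16, A = 2 720 mm², y = 254 mm, Ī = 58 027 mm⁴.
Hole (subtracted): ⌀6, A = 28.27 mm², y = 131 mm, Ī = 63.62 mm⁴.
By symmetry the centroid is at mid-height, ȳ = 131 mm.
Transfer each piece to the centroidal x-axis using Ī + A·d² with d = y − 131:
  bottom flange: d = -123 mm → contributes +41 208 907 mm⁴
  web: d = 0 mm → contributes +18 250 500 mm⁴
  top flange: d = 123 mm → contributes +41 208 907 mm⁴
  hole: d = 0 mm → contributes −63.62 mm⁴
Total I = 100 668 250 mm⁴.

I_x ≈ 1.0 × 10⁸ mm⁴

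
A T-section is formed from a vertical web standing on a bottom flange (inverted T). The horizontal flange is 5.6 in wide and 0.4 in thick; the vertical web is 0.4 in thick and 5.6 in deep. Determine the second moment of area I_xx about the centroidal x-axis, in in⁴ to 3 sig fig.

I_xx ≈ 16.0 in⁴

Break the section into simple shapes (no overlaps), measuring from the bottom-left corner of the bounding box.
Flange: 5.6 × 0.4, A = 2.24 in², y = 0.2 in, Ī = 0.029867 in⁴.
Web: 0.4 × 5.6, A = 2.24 in², y = 3.2 in, Ī = 5.8539 in⁴.
Centroid: ȳ = ΣA·y / ΣA = 1.7 in.
Transfer each piece to the centroidal x-axis using Ī + A·d² with d = y − 1.7:
  flange: d = -1.5 in → contributes +5.0699 in⁴
  web: d = 1.5 in → contributes +10.894 in⁴
Total I = 15.964 in⁴.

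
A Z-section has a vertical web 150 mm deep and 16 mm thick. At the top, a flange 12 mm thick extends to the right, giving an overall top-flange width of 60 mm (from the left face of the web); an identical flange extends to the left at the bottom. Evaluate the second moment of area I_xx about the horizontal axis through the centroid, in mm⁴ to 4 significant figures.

Break the section into simple shapes (no overlaps), measuring from the bottom-left corner of the bounding box.
Web: 16 × 150, A = 2 400 mm², y = 75 mm, Ī = 4 500 000 mm⁴.
Top flange (beyond web): 44 × 12, A = 528 mm², y = 144 mm, Ī = 6 336 mm⁴.
Bottom flange (beyond web): 44 × 12, A = 528 mm², y = 6 mm, Ī = 6 336 mm⁴.
Centroid: ȳ = ΣA·y / ΣA = 75 mm.
Transfer each piece to the horizontal axis through the centroid using Ī + A·d² with d = y − 75:
  web: d = 0 mm → contributes +4 500 000 mm⁴
  top flange (beyond web): d = 69 mm → contributes +2 520 144 mm⁴
  bottom flange (beyond web): d = -69 mm → contributes +2 520 144 mm⁴
Total I = 9 540 288 mm⁴.

I_xx ≈ 9.540 × 10⁶ mm⁴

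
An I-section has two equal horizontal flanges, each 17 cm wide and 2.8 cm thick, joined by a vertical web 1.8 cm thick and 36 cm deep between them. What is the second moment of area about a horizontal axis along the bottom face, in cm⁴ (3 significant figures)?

Decompose the section into non-overlapping parts with the origin at the bottom-left of its bounding rectangle.
Bottom flange: 17 × 2.8, A = 47.6 cm², y = 1.4 cm, Ī = 31.099 cm⁴.
Web: 1.8 × 36, A = 64.8 cm², y = 20.8 cm, Ī = 6998.4 cm⁴.
Top flange: 17 × 2.8, A = 47.6 cm², y = 40.2 cm, Ī = 31.099 cm⁴.
Transfer each piece to the bottom edge using Ī + A·d² with d = y − 0:
  bottom flange: d = 1.4 cm → contributes +124.39 cm⁴
  web: d = 20.8 cm → contributes +35 033 cm⁴
  top flange: d = 40.2 cm → contributes +76 955 cm⁴
Total I = 112 112 cm⁴.

I_base ≈ 1.12 × 10⁵ cm⁴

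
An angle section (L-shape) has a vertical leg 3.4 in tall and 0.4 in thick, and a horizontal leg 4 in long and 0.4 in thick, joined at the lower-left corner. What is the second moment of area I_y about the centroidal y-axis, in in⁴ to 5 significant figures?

I_y ≈ 4.3710 in⁴

Break the section into simple shapes (no overlaps), measuring from the bottom-left corner of the bounding box.
Vertical leg: 0.4 × 3.4, A = 1.36 in², x = 0.2 in, Ī = 0.01813333 in⁴.
Horizontal leg (remainder): 3.6 × 0.4, A = 1.44 in², x = 2.2 in, Ī = 1.5552 in⁴.
Centroid: x̄ = ΣA·x / ΣA = 1.228571 in.
Transfer each piece to the centroidal y-axis using Ī + A·d² with d = x − 1.228571:
  vertical leg: d = -1.028571 in → contributes +1.456958 in⁴
  horizontal leg (remainder): d = 0.9714286 in → contributes +2.91409 in⁴
Total I = 4.371048 in⁴.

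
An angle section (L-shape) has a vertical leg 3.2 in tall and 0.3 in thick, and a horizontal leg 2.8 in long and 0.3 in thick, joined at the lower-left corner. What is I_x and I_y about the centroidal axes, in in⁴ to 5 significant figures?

I_x ≈ 1.7101 in⁴, I_y ≈ 1.2231 in⁴

Split into non-overlapping primitives; take the origin at the lower-left of the bounding box.
Vertical leg: 0.3 × 3.2, A = 0.96 in², y = 1.6 in, Ī = 0.8192 in⁴.
Horizontal leg (remainder): 2.5 × 0.3, A = 0.75 in², y = 0.15 in, Ī = 0.005625 in⁴.
Centroid: ȳ = ΣA·y / ΣA = 0.9640351 in.
Transfer each piece to the centroidal x-axis using Ī + A·d² with d = y − 0.9640351:
  vertical leg: d = 0.6359649 in → contributes +1.207473 in⁴
  horizontal leg (remainder): d = -0.8140351 in → contributes +0.5026148 in⁴
Total I = 1.710088 in⁴.
For the y-axis: x̄ = 0.7640351 in.
Repeating about the centroidal y-axis gives I_y = 1.223088 in⁴.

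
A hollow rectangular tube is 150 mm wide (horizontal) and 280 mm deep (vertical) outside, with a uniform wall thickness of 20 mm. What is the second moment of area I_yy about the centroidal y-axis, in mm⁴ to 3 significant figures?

Split into non-overlapping primitives; take the origin at the lower-left of the bounding box.
Outer rectangle: 150 × 280, A = 42 000 mm², x = 75 mm, Ī = 78 750 000 mm⁴.
Inner void (subtracted): 110 × 240, A = 26 400 mm², x = 75 mm, Ī = 26 620 000 mm⁴.
By symmetry the centroid is at mid-width, x̄ = 75 mm.
All pieces are centred on the centroidal y-axis, so I = ΣĪ (holes subtracted) = 52 130 000 mm⁴.

I_yy ≈ 5.21 × 10⁷ mm⁴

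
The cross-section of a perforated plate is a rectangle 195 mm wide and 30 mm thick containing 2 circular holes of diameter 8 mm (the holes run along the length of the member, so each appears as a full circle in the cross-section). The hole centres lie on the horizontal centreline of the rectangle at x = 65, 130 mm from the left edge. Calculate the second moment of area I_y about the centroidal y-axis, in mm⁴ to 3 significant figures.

Treat the section as a set of non-overlapping primitives; coordinates are from the bounding-box lower-left.
Plate: 195 × 30, A = 5 850 mm², x = 97.5 mm, Ī = 18 537 188 mm⁴.
Hole 1 (subtracted): ⌀8, A = 50.265 mm², x = 65 mm, Ī = 201.06 mm⁴.
Hole 2 (subtracted): ⌀8, A = 50.265 mm², x = 130 mm, Ī = 201.06 mm⁴.
By symmetry the centroid is at mid-width, x̄ = 97.5 mm.
Transfer each piece to the centroidal y-axis using Ī + A·d² with d = x − 97.5:
  plate: d = 0 mm → contributes +18 537 188 mm⁴
  hole 1: d = -32.5 mm → contributes −53 294 mm⁴
  hole 2: d = 32.5 mm → contributes −53 294 mm⁴
Total I = 18 430 600 mm⁴.

I_y ≈ 1.84 × 10⁷ mm⁴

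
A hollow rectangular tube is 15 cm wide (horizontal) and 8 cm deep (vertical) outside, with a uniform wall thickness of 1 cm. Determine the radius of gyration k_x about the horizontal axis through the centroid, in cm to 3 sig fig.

Decompose the section into non-overlapping parts with the origin at the bottom-left of its bounding rectangle.
Outer rectangle: 15 × 8, A = 120 cm², y = 4 cm, Ī = 640 cm⁴.
Inner void (subtracted): 13 × 6, A = 78 cm², y = 4 cm, Ī = 234 cm⁴.
By symmetry the centroid is at mid-height, ȳ = 4 cm.
All pieces are centred on the horizontal axis through the centroid, so I = ΣĪ (holes subtracted) = 406 cm⁴.
Radius of gyration: k = √(I/A) = √(406 / 42) = 3.1091 cm.

k_x ≈ 3.11 cm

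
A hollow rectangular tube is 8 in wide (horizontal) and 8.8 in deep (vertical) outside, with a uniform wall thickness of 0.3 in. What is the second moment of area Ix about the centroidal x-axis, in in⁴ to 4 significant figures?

Ix ≈ 114.3 in⁴

Split into non-overlapping primitives; take the origin at the lower-left of the bounding box.
Outer rectangle: 8 × 8.8, A = 70.4 in², y = 4.4 in, Ī = 454.315 in⁴.
Inner void (subtracted): 7.4 × 8.2, A = 60.68 in², y = 4.4 in, Ī = 340.01 in⁴.
By symmetry the centroid is at mid-height, ȳ = 4.4 in.
All pieces are centred on the centroidal x-axis, so I = ΣĪ (holes subtracted) = 114.304 in⁴.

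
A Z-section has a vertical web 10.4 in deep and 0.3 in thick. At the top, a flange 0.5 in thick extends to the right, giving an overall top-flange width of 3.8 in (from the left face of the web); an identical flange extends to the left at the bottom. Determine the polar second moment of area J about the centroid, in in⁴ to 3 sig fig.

J ≈ 130 in⁴

Split into non-overlapping primitives; take the origin at the lower-left of the bounding box.
Web: 0.3 × 10.4, A = 3.12 in², y = 5.2 in, Ī = 28.122 in⁴.
Top flange (beyond web): 3.5 × 0.5, A = 1.75 in², y = 10.15 in, Ī = 0.036458 in⁴.
Bottom flange (beyond web): 3.5 × 0.5, A = 1.75 in², y = 0.25 in, Ī = 0.036458 in⁴.
Centroid: ȳ = ΣA·y / ΣA = 5.2 in.
Transfer each piece to the centroidal x-axis using Ī + A·d² with d = y − 5.2:
  web: d = 0 in → contributes +28.122 in⁴
  top flange (beyond web): d = 4.95 in → contributes +42.916 in⁴
  bottom flange (beyond web): d = -4.95 in → contributes +42.916 in⁴
Total I = 113.95 in⁴.
For the y-axis: x̄ = 3.65 in.
Repeating about the centroidal y-axis gives I_y = 16.231 in⁴.
Polar second moment: J = I_x + I_y = 130.18 in⁴.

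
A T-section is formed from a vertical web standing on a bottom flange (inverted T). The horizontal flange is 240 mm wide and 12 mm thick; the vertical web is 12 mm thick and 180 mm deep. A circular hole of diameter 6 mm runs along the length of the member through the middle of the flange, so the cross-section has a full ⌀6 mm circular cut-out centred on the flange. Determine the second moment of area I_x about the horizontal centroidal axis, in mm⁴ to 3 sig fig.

Break the section into simple shapes (no overlaps), measuring from the bottom-left corner of the bounding box.
Flange: 240 × 12, A = 2 880 mm², y = 6 mm, Ī = 34 560 mm⁴.
Web: 12 × 180, A = 2 160 mm², y = 102 mm, Ī = 5 832 000 mm⁴.
Hole (subtracted): ⌀6, A = 28.274 mm², y = 6 mm, Ī = 63.617 mm⁴.
Centroid: ȳ = ΣA·y / ΣA = 47.375 mm.
Transfer each piece to the horizontal centroidal axis using Ī + A·d² with d = y − 47.375:
  flange: d = -41.375 mm → contributes +4 964 798 mm⁴
  web: d = 54.625 mm → contributes +12 277 211 mm⁴
  hole: d = -41.375 mm → contributes −48 466 mm⁴
Total I = 17 193 543 mm⁴.

I_x ≈ 1.72 × 10⁷ mm⁴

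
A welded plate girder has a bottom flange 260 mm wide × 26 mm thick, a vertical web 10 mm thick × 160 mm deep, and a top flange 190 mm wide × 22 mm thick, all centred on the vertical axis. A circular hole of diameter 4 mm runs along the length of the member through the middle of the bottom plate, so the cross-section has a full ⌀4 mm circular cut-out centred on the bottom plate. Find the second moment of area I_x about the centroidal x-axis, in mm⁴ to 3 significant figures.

Treat the section as a set of non-overlapping primitives; coordinates are from the bounding-box lower-left.
Bottom plate: 260 × 26, A = 6 760 mm², y = 13 mm, Ī = 380 813 mm⁴.
Web plate: 10 × 160, A = 1 600 mm², y = 106 mm, Ī = 3 413 333 mm⁴.
Top plate: 190 × 22, A = 4 180 mm², y = 197 mm, Ī = 168 593 mm⁴.
Hole (subtracted): ⌀4, A = 12.566 mm², y = 13 mm, Ī = 12.566 mm⁴.
Centroid: ȳ = ΣA·y / ΣA = 86.273 mm.
Transfer each piece to the centroidal x-axis using Ī + A·d² with d = y − 86.273:
  bottom plate: d = -73.273 mm → contributes +36 674 588 mm⁴
  web plate: d = 19.727 mm → contributes +4 035 994 mm⁴
  top plate: d = 110.73 mm → contributes +51 417 547 mm⁴
  hole: d = -73.273 mm → contributes −67 480 mm⁴
Total I = 92 060 649 mm⁴.

I_x ≈ 9.21 × 10⁷ mm⁴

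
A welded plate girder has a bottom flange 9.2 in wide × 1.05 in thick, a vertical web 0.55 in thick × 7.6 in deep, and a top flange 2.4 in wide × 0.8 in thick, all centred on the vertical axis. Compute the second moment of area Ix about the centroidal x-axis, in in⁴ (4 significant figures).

Ix ≈ 163.5 in⁴

Break the section into simple shapes (no overlaps), measuring from the bottom-left corner of the bounding box.
Bottom plate: 9.2 × 1.05, A = 9.66 in², y = 0.525 in, Ī = 0.887513 in⁴.
Web plate: 0.55 × 7.6, A = 4.18 in², y = 4.85 in, Ī = 20.1197 in⁴.
Top plate: 2.4 × 0.8, A = 1.92 in², y = 9.05 in, Ī = 0.1024 in⁴.
Centroid: ȳ = ΣA·y / ΣA = 2.71069 in.
Transfer each piece to the centroidal x-axis using Ī + A·d² with d = y − 2.71069:
  bottom plate: d = -2.18569 in → contributes +47.0357 in⁴
  web plate: d = 2.13931 in → contributes +39.2501 in⁴
  top plate: d = 6.33931 in → contributes +77.2611 in⁴
Total I = 163.547 in⁴.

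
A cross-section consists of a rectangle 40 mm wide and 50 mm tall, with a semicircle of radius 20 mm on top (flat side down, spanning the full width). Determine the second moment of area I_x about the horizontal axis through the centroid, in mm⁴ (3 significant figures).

I_x ≈ 9.70 × 10⁵ mm⁴

Break the section into simple shapes (no overlaps), measuring from the bottom-left corner of the bounding box.
Rectangular body: 40 × 50, A = 2 000 mm², y = 25 mm, Ī = 416 667 mm⁴.
Semicircular cap: semicircle r = 20, A = 628.32 mm², y = 58.488 mm, Ī = 17 561 mm⁴.
Centroid: ȳ = ΣA·y / ΣA = 33.006 mm.
Transfer each piece to the horizontal axis through the centroid using Ī + A·d² with d = y − 33.006:
  rectangular body: d = -8.0056 mm → contributes +544 846 mm⁴
  semicircular cap: d = 25.483 mm → contributes +425 570 mm⁴
Total I = 970 416 mm⁴.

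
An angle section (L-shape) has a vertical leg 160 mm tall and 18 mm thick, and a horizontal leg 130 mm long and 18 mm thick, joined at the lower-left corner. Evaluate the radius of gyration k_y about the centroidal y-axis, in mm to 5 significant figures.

k_y ≈ 38.336 mm

Split into non-overlapping primitives; take the origin at the lower-left of the bounding box.
Vertical leg: 18 × 160, A = 2 880 mm², x = 9 mm, Ī = 77 760 mm⁴.
Horizontal leg (remainder): 112 × 18, A = 2 016 mm², x = 74 mm, Ī = 2 107 392 mm⁴.
Centroid: x̄ = ΣA·x / ΣA = 35.76471 mm.
Transfer each piece to the centroidal y-axis using Ī + A·d² with d = x − 35.76471:
  vertical leg: d = -26.76471 mm → contributes +2 140 847 mm⁴
  horizontal leg (remainder): d = 38.23529 mm → contributes +5 054 658 mm⁴
Total I = 7 195 505 mm⁴.
Radius of gyration: k = √(I/A) = √(7 195 505 / 4 896) = 38.33628 mm.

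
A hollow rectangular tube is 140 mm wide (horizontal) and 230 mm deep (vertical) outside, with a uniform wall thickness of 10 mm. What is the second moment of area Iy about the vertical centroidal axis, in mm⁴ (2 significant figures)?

Break the section into simple shapes (no overlaps), measuring from the bottom-left corner of the bounding box.
Outer rectangle: 140 × 230, A = 32 200 mm², x = 70 mm, Ī = 52 593 333 mm⁴.
Inner void (subtracted): 120 × 210, A = 25 200 mm², x = 70 mm, Ī = 30 240 000 mm⁴.
By symmetry the centroid is at mid-width, x̄ = 70 mm.
All pieces are centred on the vertical centroidal axis, so I = ΣĪ (holes subtracted) = 22 353 333 mm⁴.

Iy ≈ 2.2 × 10⁷ mm⁴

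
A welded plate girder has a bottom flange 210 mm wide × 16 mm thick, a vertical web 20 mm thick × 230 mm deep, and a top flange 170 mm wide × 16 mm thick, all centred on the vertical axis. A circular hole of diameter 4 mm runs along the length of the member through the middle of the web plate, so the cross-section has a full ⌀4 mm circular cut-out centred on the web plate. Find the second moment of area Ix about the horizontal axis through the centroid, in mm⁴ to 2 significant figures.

Treat the section as a set of non-overlapping primitives; coordinates are from the bounding-box lower-left.
Bottom plate: 210 × 16, A = 3 360 mm², y = 8 mm, Ī = 71 680 mm⁴.
Web plate: 20 × 230, A = 4 600 mm², y = 131 mm, Ī = 20 278 333 mm⁴.
Top plate: 170 × 16, A = 2 720 mm², y = 254 mm, Ī = 58 027 mm⁴.
Hole (subtracted): ⌀4, A = 12.57 mm², y = 131 mm, Ī = 12.57 mm⁴.
Centroid: ȳ = ΣA·y / ΣA = 123.6 mm.
Transfer each piece to the horizontal axis through the centroid using Ī + A·d² with d = y − 123.6:
  bottom plate: d = -115.6 mm → contributes +44 988 520 mm⁴
  web plate: d = 7.379 mm → contributes +20 528 834 mm⁴
  top plate: d = 130.4 mm → contributes +46 294 779 mm⁴
  hole: d = 7.379 mm → contributes −696.9 mm⁴
Total I = 111 811 436 mm⁴.

Ix ≈ 1.1 × 10⁸ mm⁴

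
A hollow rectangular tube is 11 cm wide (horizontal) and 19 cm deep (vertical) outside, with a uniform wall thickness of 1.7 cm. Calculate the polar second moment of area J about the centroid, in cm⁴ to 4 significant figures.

Split into non-overlapping primitives; take the origin at the lower-left of the bounding box.
Outer rectangle: 11 × 19, A = 209 cm², y = 9.5 cm, Ī = 6287.42 cm⁴.
Inner void (subtracted): 7.6 × 15.6, A = 118.56 cm², y = 9.5 cm, Ī = 2404.4 cm⁴.
By symmetry the centroid is at mid-height, ȳ = 9.5 cm.
All pieces are centred on the centroidal x-axis, so I = ΣĪ (holes subtracted) = 3883.02 cm⁴.
Repeating about the centroidal y-axis gives I_y = 1536.75 cm⁴.
Polar second moment: J = I_x + I_y = 5419.77 cm⁴.

J ≈ 5420 cm⁴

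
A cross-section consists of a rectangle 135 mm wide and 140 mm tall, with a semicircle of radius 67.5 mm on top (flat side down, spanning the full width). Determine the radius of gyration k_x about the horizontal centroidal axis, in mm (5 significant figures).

Decompose the section into non-overlapping parts with the origin at the bottom-left of its bounding rectangle.
Rectangular body: 135 × 140, A = 18 900 mm², y = 70 mm, Ī = 30 870 000 mm⁴.
Semicircular cap: semicircle r = 67.5, A = 7156.941 mm², y = 168.6479 mm, Ī = 2 278 490 mm⁴.
Centroid: ȳ = ΣA·y / ΣA = 97.09516 mm.
Transfer each piece to the horizontal centroidal axis using Ī + A·d² with d = y − 97.09516:
  rectangular body: d = -27.09516 mm → contributes +44 745 396 mm⁴
  semicircular cap: d = 71.55272 mm → contributes +38 920 541 mm⁴
Total I = 83 665 938 mm⁴.
Radius of gyration: k = √(I/A) = √(83 665 938 / 26056.94) = 56.6647 mm.

k_x ≈ 56.665 mm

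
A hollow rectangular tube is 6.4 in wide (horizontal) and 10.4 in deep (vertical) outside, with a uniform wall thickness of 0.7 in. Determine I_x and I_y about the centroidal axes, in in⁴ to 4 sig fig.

I_x ≈ 296.2 in⁴, I_y ≈ 133.4 in⁴

Split into non-overlapping primitives; take the origin at the lower-left of the bounding box.
Outer rectangle: 6.4 × 10.4, A = 66.56 in², y = 5.2 in, Ī = 599.927 in⁴.
Inner void (subtracted): 5 × 9, A = 45 in², y = 5.2 in, Ī = 303.75 in⁴.
By symmetry the centroid is at mid-height, ȳ = 5.2 in.
All pieces are centred on the centroidal x-axis, so I = ΣĪ (holes subtracted) = 296.177 in⁴.
Repeating about the centroidal y-axis gives I_y = 133.441 in⁴.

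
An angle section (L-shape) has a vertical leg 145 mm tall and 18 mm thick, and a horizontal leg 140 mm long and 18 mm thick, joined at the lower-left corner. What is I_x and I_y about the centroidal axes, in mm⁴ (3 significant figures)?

I_x ≈ 9.44 × 10⁶ mm⁴, I_y ≈ 8.64 × 10⁶ mm⁴

Decompose the section into non-overlapping parts with the origin at the bottom-left of its bounding rectangle.
Vertical leg: 18 × 145, A = 2 610 mm², y = 72.5 mm, Ī = 4 572 938 mm⁴.
Horizontal leg (remainder): 122 × 18, A = 2 196 mm², y = 9 mm, Ī = 59 292 mm⁴.
Centroid: ȳ = ΣA·y / ΣA = 43.485 mm.
Transfer each piece to the centroidal x-axis using Ī + A·d² with d = y − 43.485:
  vertical leg: d = 29.015 mm → contributes +6 770 216 mm⁴
  horizontal leg (remainder): d = -34.485 mm → contributes +2 670 811 mm⁴
Total I = 9 441 027 mm⁴.
For the y-axis: x̄ = 40.985 mm.
Repeating about the centroidal y-axis gives I_y = 8 637 905 mm⁴.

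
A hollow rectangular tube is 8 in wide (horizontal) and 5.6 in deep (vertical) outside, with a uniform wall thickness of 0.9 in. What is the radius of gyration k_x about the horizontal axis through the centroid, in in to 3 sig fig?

k_x ≈ 2.04 in

Treat the section as a set of non-overlapping primitives; coordinates are from the bounding-box lower-left.
Outer rectangle: 8 × 5.6, A = 44.8 in², y = 2.8 in, Ī = 117.08 in⁴.
Inner void (subtracted): 6.2 × 3.8, A = 23.56 in², y = 2.8 in, Ī = 28.351 in⁴.
By symmetry the centroid is at mid-height, ȳ = 2.8 in.
All pieces are centred on the horizontal axis through the centroid, so I = ΣĪ (holes subtracted) = 88.727 in⁴.
Radius of gyration: k = √(I/A) = √(88.727 / 21.24) = 2.0439 in.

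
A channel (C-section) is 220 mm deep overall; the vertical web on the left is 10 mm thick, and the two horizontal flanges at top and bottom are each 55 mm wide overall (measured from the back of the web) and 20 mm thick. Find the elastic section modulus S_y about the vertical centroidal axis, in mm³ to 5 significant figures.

S_y ≈ 2.8459 × 10⁴ mm³

Decompose the section into non-overlapping parts with the origin at the bottom-left of its bounding rectangle.
Web: 10 × 220, A = 2 200 mm², x = 5 mm, Ī = 18333.33 mm⁴.
Top flange (beyond web): 45 × 20, A = 900 mm², x = 32.5 mm, Ī = 151 875 mm⁴.
Bottom flange (beyond web): 45 × 20, A = 900 mm², x = 32.5 mm, Ī = 151 875 mm⁴.
Centroid: x̄ = ΣA·x / ΣA = 17.375 mm.
Transfer each piece to the vertical centroidal axis using Ī + A·d² with d = x − 17.375:
  web: d = -12.375 mm → contributes +355242.7 mm⁴
  top flange (beyond web): d = 15.125 mm → contributes +357764.1 mm⁴
  bottom flange (beyond web): d = 15.125 mm → contributes +357764.1 mm⁴
Total I = 1 070 771 mm⁴.
Extreme fibre distance c = 37.625 mm; S = I/c = 28459.03 mm³.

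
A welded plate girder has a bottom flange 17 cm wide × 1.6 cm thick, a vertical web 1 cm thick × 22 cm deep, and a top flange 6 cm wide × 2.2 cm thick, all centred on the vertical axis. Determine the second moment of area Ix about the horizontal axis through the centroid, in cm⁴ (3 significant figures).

Split into non-overlapping primitives; take the origin at the lower-left of the bounding box.
Bottom plate: 17 × 1.6, A = 27.2 cm², y = 0.8 cm, Ī = 5.8027 cm⁴.
Web plate: 1 × 22, A = 22 cm², y = 12.6 cm, Ī = 887.33 cm⁴.
Top plate: 6 × 2.2, A = 13.2 cm², y = 24.7 cm, Ī = 5.324 cm⁴.
Centroid: ȳ = ΣA·y / ΣA = 10.016 cm.
Transfer each piece to the horizontal axis through the centroid using Ī + A·d² with d = y − 10.016:
  bottom plate: d = -9.216 cm → contributes +2 316 cm⁴
  web plate: d = 2.584 cm → contributes +1034.2 cm⁴
  top plate: d = 14.684 cm → contributes +2851.5 cm⁴
Total I = 6201.8 cm⁴.

Ix ≈ 6200 cm⁴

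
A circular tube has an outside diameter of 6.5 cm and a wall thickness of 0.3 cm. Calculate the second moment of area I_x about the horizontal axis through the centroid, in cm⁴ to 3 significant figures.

Break the section into simple shapes (no overlaps), measuring from the bottom-left corner of the bounding box.
Outer circle: ⌀6.5, A = 33.183 cm², y = 3.25 cm, Ī = 87.624 cm⁴.
Bore (subtracted): ⌀5.9, A = 27.34 cm², y = 3.25 cm, Ī = 59.481 cm⁴.
By symmetry the centroid is at mid-height, ȳ = 3.25 cm.
All pieces are centred on the horizontal axis through the centroid, so I = ΣĪ (holes subtracted) = 28.143 cm⁴.

I_x ≈ 28.1 cm⁴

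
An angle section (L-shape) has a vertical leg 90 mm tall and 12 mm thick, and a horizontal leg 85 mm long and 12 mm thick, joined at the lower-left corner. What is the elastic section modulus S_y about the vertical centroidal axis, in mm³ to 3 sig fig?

Split into non-overlapping primitives; take the origin at the lower-left of the bounding box.
Vertical leg: 12 × 90, A = 1 080 mm², x = 6 mm, Ī = 12 960 mm⁴.
Horizontal leg (remainder): 73 × 12, A = 876 mm², x = 48.5 mm, Ī = 389 017 mm⁴.
Centroid: x̄ = ΣA·x / ΣA = 25.034 mm.
Transfer each piece to the vertical centroidal axis using Ī + A·d² with d = x − 25.034:
  vertical leg: d = -19.034 mm → contributes +404 226 mm⁴
  horizontal leg (remainder): d = 23.466 mm → contributes +871 400 mm⁴
Total I = 1 275 626 mm⁴.
Extreme fibre distance c = 59.966 mm; S = I/c = 21 272 mm³.

S_y ≈ 2.13 × 10⁴ mm³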